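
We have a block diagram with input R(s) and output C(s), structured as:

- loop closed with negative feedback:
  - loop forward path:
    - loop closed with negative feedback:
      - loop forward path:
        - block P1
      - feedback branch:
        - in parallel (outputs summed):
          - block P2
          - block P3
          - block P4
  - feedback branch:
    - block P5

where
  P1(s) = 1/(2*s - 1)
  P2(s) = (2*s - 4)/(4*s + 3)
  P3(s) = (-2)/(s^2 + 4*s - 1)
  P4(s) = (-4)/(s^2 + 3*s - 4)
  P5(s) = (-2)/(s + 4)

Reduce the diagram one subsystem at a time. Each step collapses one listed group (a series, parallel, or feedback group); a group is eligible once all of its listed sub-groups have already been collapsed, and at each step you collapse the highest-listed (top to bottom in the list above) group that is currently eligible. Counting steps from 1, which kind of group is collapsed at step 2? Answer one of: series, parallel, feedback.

(1) sum the parallel branches P2, P3, P4
(2) reduce the feedback loop with forward P1 and return (P2+P3+P4)
(3) close the feedback loop around [P1/(1+P1*(P2+P3+P4))], P5
The group at step 2 is a feedback group.

Final answer: feedback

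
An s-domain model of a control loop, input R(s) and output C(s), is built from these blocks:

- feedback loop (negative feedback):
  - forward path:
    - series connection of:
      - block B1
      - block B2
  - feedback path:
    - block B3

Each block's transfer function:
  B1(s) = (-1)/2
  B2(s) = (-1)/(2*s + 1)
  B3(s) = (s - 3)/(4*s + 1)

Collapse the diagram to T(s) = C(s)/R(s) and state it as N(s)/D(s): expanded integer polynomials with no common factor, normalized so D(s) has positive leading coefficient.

First reduce the diagram to T(s).

(1) cascade B1, B2 = 1/(4*s + 2)
(2) feedback reduction of (B1*B2), B3, which is the overall transfer function T(s) = C(s)/R(s) in lowest terms

Answer: (4*s + 1)/(16*s^2 + 13*s - 1)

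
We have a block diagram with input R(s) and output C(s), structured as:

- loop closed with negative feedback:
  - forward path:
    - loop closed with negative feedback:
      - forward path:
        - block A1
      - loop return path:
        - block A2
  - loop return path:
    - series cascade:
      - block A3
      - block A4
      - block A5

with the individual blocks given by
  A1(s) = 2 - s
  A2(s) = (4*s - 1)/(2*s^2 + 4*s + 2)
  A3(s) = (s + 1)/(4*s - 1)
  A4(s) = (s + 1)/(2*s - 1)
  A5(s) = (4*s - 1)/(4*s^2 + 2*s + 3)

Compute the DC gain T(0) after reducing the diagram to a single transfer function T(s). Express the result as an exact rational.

Answer: -3

Working:
1. apply the feedback formula to A1, A2; result (2*s^3 - 6*s - 4)/(2*s^2 - 13*s)
2. reduce the series chain A3, A4, A5; result (s^2 + 2*s + 1)/(8*s^3 + 4*s - 3)
3. collapse the loop ([A1/(1+A1*A2)] forward, (A3*A4*A5) return); result (16*s^6 - 40*s^4 - 38*s^3 - 24*s^2 + 2*s + 12)/(18*s^5 - 100*s^4 + 4*s^3 - 74*s^2 + 25*s - 4)
Evaluating the step-3 result (the overall T(s)) at s = 0 gives T(0) = 12/(-4) = -3.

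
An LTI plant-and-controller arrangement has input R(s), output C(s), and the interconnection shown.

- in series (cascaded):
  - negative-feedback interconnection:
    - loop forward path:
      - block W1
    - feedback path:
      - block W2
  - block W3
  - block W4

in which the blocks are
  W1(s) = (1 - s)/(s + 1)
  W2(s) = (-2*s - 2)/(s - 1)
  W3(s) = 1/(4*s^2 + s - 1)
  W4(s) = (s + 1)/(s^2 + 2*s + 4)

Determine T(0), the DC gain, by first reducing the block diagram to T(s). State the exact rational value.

Step 1. apply the feedback formula to W1, W2 -> (1 - s)/(3*s + 3)
Step 2. cascade [W1/(1+W1*W2)], W3, W4 -> (1 - s)/(12*s^4 + 27*s^3 + 51*s^2 + 6*s - 12)
Evaluating the step-2 result (the overall T(s)) at s = 0 gives T(0) = 1/(-12) = -1/12.

Answer: -1/12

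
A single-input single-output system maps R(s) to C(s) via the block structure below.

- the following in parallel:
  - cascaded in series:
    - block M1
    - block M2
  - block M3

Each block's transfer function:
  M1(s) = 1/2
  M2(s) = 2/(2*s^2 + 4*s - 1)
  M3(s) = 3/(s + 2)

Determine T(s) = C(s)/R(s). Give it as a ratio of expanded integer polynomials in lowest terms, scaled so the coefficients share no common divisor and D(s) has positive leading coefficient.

The answer is (6*s^2 + 13*s - 1)/(2*s^3 + 8*s^2 + 7*s - 2).

Reasoning:
(1) combine M1, M2 in series = 1/(2*s^2 + 4*s - 1)
(2) sum the parallel branches (M1*M2), M3, giving the overall T(s)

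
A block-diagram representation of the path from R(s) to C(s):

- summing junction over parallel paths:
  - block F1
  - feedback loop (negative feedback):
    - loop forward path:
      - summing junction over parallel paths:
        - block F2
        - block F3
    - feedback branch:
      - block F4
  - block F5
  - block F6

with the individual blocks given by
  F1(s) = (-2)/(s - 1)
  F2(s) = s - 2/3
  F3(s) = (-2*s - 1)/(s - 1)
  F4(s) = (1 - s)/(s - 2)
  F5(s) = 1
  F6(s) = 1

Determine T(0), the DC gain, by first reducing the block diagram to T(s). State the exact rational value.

Step 1: reduce the parallel group F2, F3 = (3*s^2 - 11*s - 1)/(3*s - 3)
Step 2: reduce the feedback loop with forward (F2+F3) and return F4 = (-3*s^3 + 17*s^2 - 21*s - 2)/(3*s^3 - 17*s^2 + 19*s - 5)
Step 3: parallel reduction of F1, [(F2+F3)/(1+(F2+F3)*F4)], F5, F6 = (3*s^3 - 23*s^2 + 45*s - 22)/(3*s^3 - 17*s^2 + 19*s - 5)
The step-3 result is T(s). Setting s = 0: T(0) = -22/(-5) = 22/5.

Final answer: 22/5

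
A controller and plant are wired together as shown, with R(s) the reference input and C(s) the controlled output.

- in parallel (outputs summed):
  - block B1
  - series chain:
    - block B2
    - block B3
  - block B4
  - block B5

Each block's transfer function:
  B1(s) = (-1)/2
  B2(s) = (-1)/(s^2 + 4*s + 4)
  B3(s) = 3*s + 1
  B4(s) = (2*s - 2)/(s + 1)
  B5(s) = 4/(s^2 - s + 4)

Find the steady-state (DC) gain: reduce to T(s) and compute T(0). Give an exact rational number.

Step 1. combine B2, B3 in series = (-3*s - 1)/(s^2 + 4*s + 4)
Step 2. sum the parallel branches B1, (B2*B3), B4, B5 = (3*s^5 - 2*s^4 + 3*s^3 + 38*s^2 + 22*s - 56)/(2*s^5 + 8*s^4 + 14*s^3 + 32*s^2 + 56*s + 32)
Evaluating the step-2 result (the overall T(s)) at s = 0 gives T(0) = -56/32 = -7/4.

Therefore the answer is -7/4.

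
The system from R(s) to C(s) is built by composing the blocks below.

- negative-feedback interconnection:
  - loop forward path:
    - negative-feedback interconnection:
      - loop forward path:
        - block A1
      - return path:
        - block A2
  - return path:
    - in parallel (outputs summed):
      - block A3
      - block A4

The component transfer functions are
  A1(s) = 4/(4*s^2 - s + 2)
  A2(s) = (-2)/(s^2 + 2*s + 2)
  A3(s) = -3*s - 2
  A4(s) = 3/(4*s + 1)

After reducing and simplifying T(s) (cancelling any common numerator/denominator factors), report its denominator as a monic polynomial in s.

Answer: s^5 - s^4 - 101*s^3/16 - 41*s^2/4 - 47*s/8 + 1/4

Working:
(1) feedback reduction of A1, A2: (4*s^2 + 8*s + 8)/(4*s^4 + 7*s^3 + 8*s^2 + 2*s - 4)
(2) reduce the parallel group A3, A4: (-12*s^2 - 11*s + 1)/(4*s + 1)
(3) reduce the feedback loop with forward [A1/(1+A1*A2)] and return (A3+A4): (16*s^3 + 36*s^2 + 40*s + 8)/(16*s^5 - 16*s^4 - 101*s^3 - 164*s^2 - 94*s + 4)
T(s) is the step-3 result (common factors already cancelled). Leading coefficient of the denominator: 16. Divide through by 16 for the monic polynomial.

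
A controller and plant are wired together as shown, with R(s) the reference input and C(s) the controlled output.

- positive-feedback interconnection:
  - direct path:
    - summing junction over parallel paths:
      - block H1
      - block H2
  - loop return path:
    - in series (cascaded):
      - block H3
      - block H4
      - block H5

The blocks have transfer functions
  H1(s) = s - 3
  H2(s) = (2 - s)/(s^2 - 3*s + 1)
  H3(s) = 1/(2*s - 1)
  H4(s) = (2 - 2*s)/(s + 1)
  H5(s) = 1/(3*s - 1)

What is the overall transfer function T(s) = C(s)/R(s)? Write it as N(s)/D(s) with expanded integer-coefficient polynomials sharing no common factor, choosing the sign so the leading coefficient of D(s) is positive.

Step 1: add H1, H2 (parallel) -> (s^3 - 6*s^2 + 9*s - 1)/(s^2 - 3*s + 1)
Step 2: combine H3, H4, H5 in series -> (2 - 2*s)/(6*s^3 + s^2 - 4*s + 1)
Step 3: feedback reduction of (H1+H2), (H3*H4*H5) - this is the overall T(s), already in the required normalized form

Hence the answer: (6*s^6 - 35*s^5 + 44*s^4 + 28*s^3 - 43*s^2 + 13*s - 1)/(6*s^5 - 15*s^4 - 15*s^3 + 44*s^2 - 27*s + 3)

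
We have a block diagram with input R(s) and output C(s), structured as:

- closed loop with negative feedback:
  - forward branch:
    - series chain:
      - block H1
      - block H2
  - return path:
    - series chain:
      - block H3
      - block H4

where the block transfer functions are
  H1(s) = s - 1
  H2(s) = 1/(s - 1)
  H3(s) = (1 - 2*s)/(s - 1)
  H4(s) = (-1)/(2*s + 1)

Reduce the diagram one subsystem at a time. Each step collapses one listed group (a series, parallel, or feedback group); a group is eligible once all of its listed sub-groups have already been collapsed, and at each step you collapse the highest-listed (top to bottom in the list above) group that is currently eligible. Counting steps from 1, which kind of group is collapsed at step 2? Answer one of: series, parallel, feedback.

Reducing step by step:

(1) combine H1, H2 in series
(2) cascade H3, H4
(3) collapse the loop ((H1*H2) forward, (H3*H4) return)
At step 2 the group reduced is series.

Answer: series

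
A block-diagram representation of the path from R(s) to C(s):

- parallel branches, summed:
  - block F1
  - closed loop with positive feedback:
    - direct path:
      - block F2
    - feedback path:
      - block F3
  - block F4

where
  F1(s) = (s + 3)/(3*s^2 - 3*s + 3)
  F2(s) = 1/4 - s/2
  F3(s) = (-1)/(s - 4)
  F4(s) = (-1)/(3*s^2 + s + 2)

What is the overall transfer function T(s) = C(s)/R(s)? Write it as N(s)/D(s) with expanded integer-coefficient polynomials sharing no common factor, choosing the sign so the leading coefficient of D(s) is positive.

Answer: (-18*s^6 + 93*s^5 - 108*s^4 + 107*s^3 - 176*s^2 - 48*s - 69)/(18*s^5 - 147*s^4 + 114*s^3 - 186*s^2 + 57*s - 90)

Working:
Step 1: collapse the loop (F2 forward, F3 return): (-2*s^2 + 9*s - 4)/(2*s - 15)
Step 2: add F1, [F2/(1-F2*F3)], F4 (parallel): this yields T(s), and no further normalization is needed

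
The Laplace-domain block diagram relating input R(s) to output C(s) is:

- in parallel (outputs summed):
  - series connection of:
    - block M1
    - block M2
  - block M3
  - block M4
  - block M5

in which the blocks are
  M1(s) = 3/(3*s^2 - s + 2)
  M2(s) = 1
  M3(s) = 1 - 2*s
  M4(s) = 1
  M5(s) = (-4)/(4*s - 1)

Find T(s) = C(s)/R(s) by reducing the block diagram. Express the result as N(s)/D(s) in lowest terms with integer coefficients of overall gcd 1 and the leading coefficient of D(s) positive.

Answer: (-24*s^4 + 38*s^3 - 44*s^2 + 38*s - 15)/(12*s^3 - 7*s^2 + 9*s - 2)

Working:
1. cascade M1, M2; result 3/(3*s^2 - s + 2)
2. sum the parallel branches (M1*M2), M3, M4, M5: this yields T(s), and no further normalization is needed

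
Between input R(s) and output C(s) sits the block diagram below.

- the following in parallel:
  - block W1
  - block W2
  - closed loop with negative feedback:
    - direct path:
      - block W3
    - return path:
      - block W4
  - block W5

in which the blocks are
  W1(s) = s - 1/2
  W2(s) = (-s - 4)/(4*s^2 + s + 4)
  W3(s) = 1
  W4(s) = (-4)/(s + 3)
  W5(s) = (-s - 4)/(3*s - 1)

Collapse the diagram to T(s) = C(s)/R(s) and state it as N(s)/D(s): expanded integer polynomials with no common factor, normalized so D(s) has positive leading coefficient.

First reduce the diagram to T(s).

Step 1: reduce the feedback loop with forward W3 and return W4 -> (s + 3)/(s - 1)
Step 2: parallel reduction of W1, W2, [W3/(1+W3*W4)], W5, which is the overall transfer function T(s) = C(s)/R(s) in lowest terms

Answer: (24*s^5 - 22*s^4 + 75*s^3 - 24*s^2 + 95*s - 4)/(24*s^4 - 26*s^3 + 24*s^2 - 30*s + 8)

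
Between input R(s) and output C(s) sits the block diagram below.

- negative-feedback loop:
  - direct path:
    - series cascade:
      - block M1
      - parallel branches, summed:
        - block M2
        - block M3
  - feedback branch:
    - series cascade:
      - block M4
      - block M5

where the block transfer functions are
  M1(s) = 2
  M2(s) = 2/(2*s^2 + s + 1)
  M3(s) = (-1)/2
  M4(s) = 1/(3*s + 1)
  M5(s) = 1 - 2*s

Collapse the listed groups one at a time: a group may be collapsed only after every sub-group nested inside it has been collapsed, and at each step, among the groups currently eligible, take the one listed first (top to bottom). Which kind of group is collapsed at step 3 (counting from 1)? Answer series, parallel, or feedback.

Answer: series

Working:
Step 1 - combine M2, M3 in parallel
Step 2 - reduce the series chain M1, (M2+M3)
Step 3 - multiply M4, M5 (series)
Step 4 - collapse the loop ((M1*(M2+M3)) forward, (M4*M5) return)
Step 3: series.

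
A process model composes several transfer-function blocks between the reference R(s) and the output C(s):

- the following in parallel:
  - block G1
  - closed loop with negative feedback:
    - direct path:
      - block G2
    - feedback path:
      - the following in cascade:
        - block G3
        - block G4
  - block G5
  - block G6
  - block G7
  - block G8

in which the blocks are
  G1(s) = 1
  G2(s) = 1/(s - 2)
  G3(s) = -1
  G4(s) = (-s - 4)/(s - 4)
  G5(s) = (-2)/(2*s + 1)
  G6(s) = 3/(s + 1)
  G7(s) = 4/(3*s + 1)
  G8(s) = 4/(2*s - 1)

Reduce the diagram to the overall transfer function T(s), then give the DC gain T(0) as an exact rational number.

Answer: 5/3

Working:
Step 1 - multiply G3, G4 (series); result (s + 4)/(s - 4)
Step 2 - collapse the loop (G2 forward, (G3*G4) return); result (s - 4)/(s^2 - 5*s + 12)
Step 3 - add G1, [G2/(1+G2*(G3*G4))], G5, G6, G7, G8 (parallel); result (12*s^6 + 32*s^5 - 225*s^4 + 593*s^3 + 691*s^2 + 157*s - 20)/(12*s^6 - 44*s^5 + 65*s^4 + 183*s^3 + 31*s^2 - 43*s - 12)
Step 3 gives the overall T(s). Then T(0) = -20/(-12) = 5/3.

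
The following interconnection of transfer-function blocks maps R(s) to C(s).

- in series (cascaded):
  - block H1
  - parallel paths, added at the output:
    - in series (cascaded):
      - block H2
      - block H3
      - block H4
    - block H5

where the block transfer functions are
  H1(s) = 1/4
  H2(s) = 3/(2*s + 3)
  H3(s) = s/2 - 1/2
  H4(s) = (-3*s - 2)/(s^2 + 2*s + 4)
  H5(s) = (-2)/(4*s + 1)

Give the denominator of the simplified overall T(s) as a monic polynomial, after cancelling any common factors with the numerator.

The answer is s^4 + 15*s^3/4 + 63*s^2/8 + 31*s/4 + 3/2.

Reasoning:
Step 1 - cascade H2, H3, H4 = (-9*s^2 + 3*s + 6)/(4*s^3 + 14*s^2 + 28*s + 24)
Step 2 - sum the parallel branches (H2*H3*H4), H5 = (-44*s^3 - 25*s^2 - 29*s - 42)/(16*s^4 + 60*s^3 + 126*s^2 + 124*s + 24)
Step 3 - combine H1, ((H2*H3*H4)+H5) in series = (-44*s^3 - 25*s^2 - 29*s - 42)/(64*s^4 + 240*s^3 + 504*s^2 + 496*s + 96)
No further cancellation is possible in the step-3 result, so that is T(s). Its denominator becomes monic after dividing by the leading coefficient 64.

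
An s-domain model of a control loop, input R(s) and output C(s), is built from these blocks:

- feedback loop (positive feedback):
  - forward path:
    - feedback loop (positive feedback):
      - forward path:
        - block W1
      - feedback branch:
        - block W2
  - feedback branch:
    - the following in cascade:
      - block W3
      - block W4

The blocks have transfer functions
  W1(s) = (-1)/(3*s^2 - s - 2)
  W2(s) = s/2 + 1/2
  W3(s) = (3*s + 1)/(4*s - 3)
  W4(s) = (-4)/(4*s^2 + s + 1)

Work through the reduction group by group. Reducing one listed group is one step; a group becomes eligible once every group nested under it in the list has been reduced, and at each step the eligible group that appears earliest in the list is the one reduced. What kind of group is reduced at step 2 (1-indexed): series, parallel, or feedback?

The answer is series.

Reasoning:
1. apply the feedback formula to W1, W2
2. reduce the series chain W3, W4
3. apply the feedback formula to [W1/(1-W1*W2)], (W3*W4)
Step 2 collapses a series group.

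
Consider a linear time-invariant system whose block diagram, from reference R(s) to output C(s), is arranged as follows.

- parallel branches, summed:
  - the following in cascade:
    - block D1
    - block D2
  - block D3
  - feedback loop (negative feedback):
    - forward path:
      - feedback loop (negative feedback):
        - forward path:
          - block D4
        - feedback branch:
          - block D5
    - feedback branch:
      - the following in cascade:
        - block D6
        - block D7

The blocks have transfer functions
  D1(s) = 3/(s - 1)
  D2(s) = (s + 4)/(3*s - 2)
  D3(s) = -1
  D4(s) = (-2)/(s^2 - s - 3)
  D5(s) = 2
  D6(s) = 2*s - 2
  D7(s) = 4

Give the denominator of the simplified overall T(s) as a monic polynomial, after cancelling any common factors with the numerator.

[1] reduce the series chain D1, D2 gives (3*s + 12)/(3*s^2 - 5*s + 2)
[2] close the feedback loop around D4, D5 gives (-2)/(s^2 - s - 7)
[3] multiply D6, D7 (series) gives 8*s - 8
[4] feedback reduction of [D4/(1+D4*D5)], (D6*D7) gives (-2)/(s^2 - 17*s + 9)
[5] sum the parallel branches (D1*D2), D3, [[D4/(1+D4*D5)]/(1+[D4/(1+D4*D5)]*(D6*D7))] gives (-3*s^4 + 59*s^3 - 159*s^2 - 88*s + 86)/(3*s^4 - 56*s^3 + 114*s^2 - 79*s + 18)
That last expression is T(s), already simplified. Scaling its denominator by 1/3 (the reciprocal of the leading coefficient) yields the monic denominator.

Final answer: s^4 - 56*s^3/3 + 38*s^2 - 79*s/3 + 6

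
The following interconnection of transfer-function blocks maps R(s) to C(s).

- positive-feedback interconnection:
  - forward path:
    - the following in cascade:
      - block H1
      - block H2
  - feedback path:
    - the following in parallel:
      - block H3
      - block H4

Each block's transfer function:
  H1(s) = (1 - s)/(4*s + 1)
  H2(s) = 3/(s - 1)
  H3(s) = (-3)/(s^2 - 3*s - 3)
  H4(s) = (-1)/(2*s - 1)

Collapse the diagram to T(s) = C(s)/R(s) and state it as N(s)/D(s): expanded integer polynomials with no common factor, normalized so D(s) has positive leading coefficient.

The answer is (-6*s^3 + 21*s^2 + 9*s - 9)/(8*s^4 - 26*s^3 - 22*s^2 + 21).

Reasoning:
Step 1: combine H1, H2 in series gives (-3)/(4*s + 1)
Step 2: sum the parallel branches H3, H4 gives (-s^2 - 3*s + 6)/(2*s^3 - 7*s^2 - 3*s + 3)
Step 3: apply the feedback formula to (H1*H2), (H3+H4) - this is the overall T(s), already in the required normalized form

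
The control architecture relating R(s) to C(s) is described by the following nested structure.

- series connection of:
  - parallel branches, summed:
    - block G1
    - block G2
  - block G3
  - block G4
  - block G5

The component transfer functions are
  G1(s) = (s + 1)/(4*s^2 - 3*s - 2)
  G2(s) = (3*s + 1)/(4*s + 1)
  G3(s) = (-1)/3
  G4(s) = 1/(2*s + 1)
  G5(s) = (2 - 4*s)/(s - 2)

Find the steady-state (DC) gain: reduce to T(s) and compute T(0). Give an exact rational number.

1. sum the parallel branches G1, G2; result (12*s^3 - s^2 - 4*s - 1)/(16*s^3 - 8*s^2 - 11*s - 2)
2. multiply (G1+G2), G3, G4, G5 (series); result (48*s^4 - 28*s^3 - 14*s^2 + 4*s + 2)/(96*s^5 - 192*s^4 - 90*s^3 + 135*s^2 + 84*s + 12)
Evaluating the step-2 result (the overall T(s)) at s = 0 gives T(0) = 2/12 = 1/6.

Hence the answer: 1/6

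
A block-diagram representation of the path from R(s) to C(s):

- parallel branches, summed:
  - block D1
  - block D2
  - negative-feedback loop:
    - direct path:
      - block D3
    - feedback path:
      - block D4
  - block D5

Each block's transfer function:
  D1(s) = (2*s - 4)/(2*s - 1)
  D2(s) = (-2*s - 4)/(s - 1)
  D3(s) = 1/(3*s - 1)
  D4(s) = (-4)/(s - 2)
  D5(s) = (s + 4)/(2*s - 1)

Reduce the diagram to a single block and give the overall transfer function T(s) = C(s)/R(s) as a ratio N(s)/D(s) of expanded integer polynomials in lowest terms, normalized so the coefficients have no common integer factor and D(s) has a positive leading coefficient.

Reducing step by step:

Step 1. collapse the loop (D3 forward, D4 return); result (s - 2)/(3*s^2 - 7*s - 2)
Step 2. sum the parallel branches D1, D2, [D3/(1+D3*D4)], D5; the result is T(s) itself (integer coefficients, no common factor, positive leading denominator coefficient)

Answer: (-3*s^4 - 18*s^3 + 70*s^2 - 3*s - 10)/(6*s^4 - 23*s^3 + 20*s^2 - s - 2)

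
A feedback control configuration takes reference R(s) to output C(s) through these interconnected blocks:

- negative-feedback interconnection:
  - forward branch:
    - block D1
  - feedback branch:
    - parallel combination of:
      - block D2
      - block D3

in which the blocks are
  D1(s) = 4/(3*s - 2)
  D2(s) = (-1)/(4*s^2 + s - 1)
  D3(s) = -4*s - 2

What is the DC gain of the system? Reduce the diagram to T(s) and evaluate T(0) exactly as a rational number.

(1) sum the parallel branches D2, D3 -> (-16*s^3 - 12*s^2 + 2*s + 1)/(4*s^2 + s - 1)
(2) reduce the feedback loop with forward D1 and return (D2+D3) -> (-16*s^2 - 4*s + 4)/(52*s^3 + 53*s^2 - 3*s - 6)
That last expression is T(s); at s = 0 only the constant terms survive, so T(0) = 4/(-6) = -2/3.

Answer: -2/3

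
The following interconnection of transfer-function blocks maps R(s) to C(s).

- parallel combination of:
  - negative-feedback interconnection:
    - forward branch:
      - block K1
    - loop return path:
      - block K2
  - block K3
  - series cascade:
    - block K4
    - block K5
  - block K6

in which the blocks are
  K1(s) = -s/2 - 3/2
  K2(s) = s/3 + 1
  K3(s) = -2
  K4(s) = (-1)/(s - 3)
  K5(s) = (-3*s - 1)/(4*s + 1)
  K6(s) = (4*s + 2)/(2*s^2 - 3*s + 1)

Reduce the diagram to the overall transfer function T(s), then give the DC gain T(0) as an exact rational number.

(1) feedback reduction of K1, K2 -> (3*s + 9)/(s^2 + 6*s + 3)
(2) multiply K4, K5 (series) -> (3*s + 1)/(4*s^2 - 11*s - 3)
(3) add [K1/(1+K1*K2)], K3, (K4*K5), K6 (parallel) -> (-16*s^6 + 18*s^5 + 357*s^4 - 603*s^3 - 221*s^2 - 111*s - 24)/(8*s^6 + 14*s^5 - 149*s^4 + 82*s^3 + 78*s^2 - 24*s - 9)
Evaluating the step-3 result (the overall T(s)) at s = 0 gives T(0) = -24/(-9) = 8/3.

Therefore the answer is 8/3.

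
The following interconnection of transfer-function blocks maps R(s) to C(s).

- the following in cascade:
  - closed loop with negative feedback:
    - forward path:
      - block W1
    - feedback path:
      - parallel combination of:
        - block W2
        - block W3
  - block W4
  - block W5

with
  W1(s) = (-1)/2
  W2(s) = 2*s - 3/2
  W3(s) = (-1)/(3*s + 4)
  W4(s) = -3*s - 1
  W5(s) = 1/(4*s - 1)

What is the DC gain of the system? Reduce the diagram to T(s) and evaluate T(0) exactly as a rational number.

Step 1. parallel reduction of W2, W3, giving (12*s^2 + 7*s - 14)/(6*s + 8)
Step 2. reduce the feedback loop with forward W1 and return (W2+W3), giving (6*s + 8)/(12*s^2 - 5*s - 30)
Step 3. combine [W1/(1+W1*(W2+W3))], W4, W5 in series, giving (-18*s^2 - 30*s - 8)/(48*s^3 - 32*s^2 - 115*s + 30)
Evaluating the step-3 result (the overall T(s)) at s = 0 gives T(0) = -8/30 = -4/15.

Hence the answer: -4/15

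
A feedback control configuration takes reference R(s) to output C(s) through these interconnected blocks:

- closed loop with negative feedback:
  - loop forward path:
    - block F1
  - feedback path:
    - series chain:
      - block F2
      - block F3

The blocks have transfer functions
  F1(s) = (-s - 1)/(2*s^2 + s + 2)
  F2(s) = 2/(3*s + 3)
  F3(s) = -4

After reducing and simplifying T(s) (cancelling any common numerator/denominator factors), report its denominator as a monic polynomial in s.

[1] series reduction of F2, F3; result (-8)/(3*s + 3)
[2] reduce the feedback loop with forward F1 and return (F2*F3); result (-3*s - 3)/(6*s^2 + 3*s + 14)
Step 2 gives the fully reduced T(s), with no common factor left to cancel. The denominator's leading coefficient is 6, so divide each of its coefficients by 6 to get the monic form.

Answer: s^2 + s/2 + 7/3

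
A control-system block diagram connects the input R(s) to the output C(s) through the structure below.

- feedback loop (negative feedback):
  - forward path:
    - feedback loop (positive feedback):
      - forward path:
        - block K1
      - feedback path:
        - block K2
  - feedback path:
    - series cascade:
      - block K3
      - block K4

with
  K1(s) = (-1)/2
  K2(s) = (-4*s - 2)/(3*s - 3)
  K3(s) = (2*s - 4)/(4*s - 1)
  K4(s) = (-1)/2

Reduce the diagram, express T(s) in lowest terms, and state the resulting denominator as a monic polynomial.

[1] reduce the feedback loop with forward K1 and return K2 -> (3 - 3*s)/(2*s - 8)
[2] multiply K3, K4 (series) -> (2 - s)/(4*s - 1)
[3] reduce the feedback loop with forward [K1/(1-K1*K2)] and return (K3*K4) -> (-12*s^2 + 15*s - 3)/(11*s^2 - 43*s + 14)
That last expression is T(s), already simplified. Scaling its denominator by 1/11 (the reciprocal of the leading coefficient) yields the monic denominator.

Hence the answer: s^2 - 43*s/11 + 14/11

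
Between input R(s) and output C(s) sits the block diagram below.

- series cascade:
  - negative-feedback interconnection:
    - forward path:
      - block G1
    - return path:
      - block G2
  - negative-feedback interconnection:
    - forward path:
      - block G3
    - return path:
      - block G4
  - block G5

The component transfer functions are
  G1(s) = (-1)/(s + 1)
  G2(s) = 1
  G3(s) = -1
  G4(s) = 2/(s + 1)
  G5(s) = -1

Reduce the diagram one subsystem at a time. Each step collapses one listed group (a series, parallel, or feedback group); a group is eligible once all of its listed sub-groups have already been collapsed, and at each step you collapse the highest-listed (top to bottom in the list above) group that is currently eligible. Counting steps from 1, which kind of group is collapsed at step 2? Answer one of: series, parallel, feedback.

The answer is feedback.

Reasoning:
(1) feedback reduction of G1, G2
(2) collapse the loop (G3 forward, G4 return)
(3) series reduction of [G1/(1+G1*G2)], [G3/(1+G3*G4)], G5
So the answer for step 2 is feedback.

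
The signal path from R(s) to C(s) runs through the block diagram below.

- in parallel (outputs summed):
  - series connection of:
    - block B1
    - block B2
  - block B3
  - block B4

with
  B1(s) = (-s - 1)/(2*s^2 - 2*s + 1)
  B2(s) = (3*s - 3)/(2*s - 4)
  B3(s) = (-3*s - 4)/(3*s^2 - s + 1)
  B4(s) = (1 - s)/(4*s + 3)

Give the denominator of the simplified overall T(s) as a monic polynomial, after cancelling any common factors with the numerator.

Reducing step by step:

1. multiply B1, B2 (series) = (3 - 3*s^2)/(4*s^3 - 12*s^2 + 10*s - 4)
2. sum the parallel branches (B1*B2), B3, B4 = (-12*s^6 - 32*s^5 - 57*s^4 + 245*s^3 - 100*s^2 + s + 53)/(48*s^6 - 124*s^5 + 64*s^4 + 2*s^3 - 46*s^2 + 26*s - 12)
The result of step 2 is T(s) in lowest terms. Its denominator has leading coefficient 48; dividing the denominator through by 48 makes it monic.

Answer: s^6 - 31*s^5/12 + 4*s^4/3 + s^3/24 - 23*s^2/24 + 13*s/24 - 1/4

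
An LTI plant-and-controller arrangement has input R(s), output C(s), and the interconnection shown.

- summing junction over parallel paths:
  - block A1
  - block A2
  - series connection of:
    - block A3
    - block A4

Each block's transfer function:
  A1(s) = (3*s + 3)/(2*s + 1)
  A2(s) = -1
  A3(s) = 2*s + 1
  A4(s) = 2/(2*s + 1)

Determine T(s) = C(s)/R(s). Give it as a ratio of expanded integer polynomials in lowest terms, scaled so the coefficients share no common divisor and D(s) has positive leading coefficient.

Step 1. series reduction of A3, A4 -> 2
Step 2. sum the parallel branches A1, A2, (A3*A4): this yields T(s), and no further normalization is needed

Therefore the answer is (5*s + 4)/(2*s + 1).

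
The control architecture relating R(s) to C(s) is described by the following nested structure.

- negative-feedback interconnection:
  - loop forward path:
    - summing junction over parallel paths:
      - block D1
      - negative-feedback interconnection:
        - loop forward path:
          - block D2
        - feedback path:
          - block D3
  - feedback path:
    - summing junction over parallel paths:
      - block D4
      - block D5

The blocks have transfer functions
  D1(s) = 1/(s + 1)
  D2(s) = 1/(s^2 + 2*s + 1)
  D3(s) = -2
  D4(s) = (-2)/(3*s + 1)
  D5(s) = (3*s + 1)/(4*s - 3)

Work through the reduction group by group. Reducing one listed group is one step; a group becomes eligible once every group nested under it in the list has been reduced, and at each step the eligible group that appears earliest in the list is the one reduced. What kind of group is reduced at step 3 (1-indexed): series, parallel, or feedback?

The answer is parallel.

Reasoning:
1. close the feedback loop around D2, D3
2. reduce the parallel group D1, [D2/(1+D2*D3)]
3. parallel reduction of D4, D5
4. feedback reduction of (D1+[D2/(1+D2*D3)]), (D4+D5)
Step 3 collapses a parallel group.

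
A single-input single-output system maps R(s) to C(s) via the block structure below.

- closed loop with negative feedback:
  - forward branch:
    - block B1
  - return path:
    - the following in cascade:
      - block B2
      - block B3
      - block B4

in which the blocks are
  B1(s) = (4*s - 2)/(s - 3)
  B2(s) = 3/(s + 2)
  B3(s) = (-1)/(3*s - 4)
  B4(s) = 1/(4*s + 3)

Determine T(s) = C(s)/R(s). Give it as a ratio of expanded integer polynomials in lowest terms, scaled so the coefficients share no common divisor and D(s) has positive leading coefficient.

[1] reduce the series chain B2, B3, B4; result (-3)/(12*s^3 + 17*s^2 - 26*s - 24)
[2] apply the feedback formula to B1, (B2*B3*B4): this yields T(s), and no further normalization is needed

Answer: (48*s^4 + 44*s^3 - 138*s^2 - 44*s + 48)/(12*s^4 - 19*s^3 - 77*s^2 + 42*s + 78)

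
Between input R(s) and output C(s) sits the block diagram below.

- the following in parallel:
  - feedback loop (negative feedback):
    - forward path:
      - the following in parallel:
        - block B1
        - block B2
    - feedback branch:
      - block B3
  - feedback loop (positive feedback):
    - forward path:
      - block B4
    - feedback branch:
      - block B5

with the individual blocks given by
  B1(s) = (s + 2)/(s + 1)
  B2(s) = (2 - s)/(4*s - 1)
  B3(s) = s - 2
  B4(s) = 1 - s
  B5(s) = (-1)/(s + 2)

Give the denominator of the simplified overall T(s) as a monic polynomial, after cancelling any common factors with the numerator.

1. add B1, B2 (parallel): (3*s^2 + 8*s)/(4*s^2 + 3*s - 1)
2. reduce the feedback loop with forward (B1+B2) and return B3: (3*s^2 + 8*s)/(3*s^3 + 6*s^2 - 13*s - 1)
3. collapse the loop (B4 forward, B5 return): -s^2/3 - s/3 + 2/3
4. parallel reduction of [(B1+B2)/(1+(B1+B2)*B3)], [B4/(1-B4*B5)]: (-3*s^5 - 9*s^4 + 13*s^3 + 35*s^2 - s - 2)/(9*s^3 + 18*s^2 - 39*s - 3)
No further cancellation is possible in the step-4 result, so that is T(s). Its denominator becomes monic after dividing by the leading coefficient 9.

Therefore the answer is s^3 + 2*s^2 - 13*s/3 - 1/3.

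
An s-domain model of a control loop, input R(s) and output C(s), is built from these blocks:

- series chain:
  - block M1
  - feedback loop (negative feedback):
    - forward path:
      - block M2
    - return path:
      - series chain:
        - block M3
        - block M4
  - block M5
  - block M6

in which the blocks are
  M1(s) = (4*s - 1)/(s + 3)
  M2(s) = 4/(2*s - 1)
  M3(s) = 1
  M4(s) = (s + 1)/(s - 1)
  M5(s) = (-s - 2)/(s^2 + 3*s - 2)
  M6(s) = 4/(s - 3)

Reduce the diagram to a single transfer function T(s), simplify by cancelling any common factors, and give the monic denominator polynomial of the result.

Reducing step by step:

[1] combine M3, M4 in series = (s + 1)/(s - 1)
[2] apply the feedback formula to M2, (M3*M4) = (4*s - 4)/(2*s^2 + s + 5)
[3] series reduction of M1, [M2/(1+M2*(M3*M4))], M5, M6 = (-64*s^3 - 48*s^2 + 144*s - 32)/(2*s^6 + 7*s^5 - 14*s^4 - 50*s^3 - 46*s^2 - 117*s + 90)
T(s) is the step-3 result (common factors already cancelled). Leading coefficient of the denominator: 2. Divide through by 2 for the monic polynomial.

Answer: s^6 + 7*s^5/2 - 7*s^4 - 25*s^3 - 23*s^2 - 117*s/2 + 45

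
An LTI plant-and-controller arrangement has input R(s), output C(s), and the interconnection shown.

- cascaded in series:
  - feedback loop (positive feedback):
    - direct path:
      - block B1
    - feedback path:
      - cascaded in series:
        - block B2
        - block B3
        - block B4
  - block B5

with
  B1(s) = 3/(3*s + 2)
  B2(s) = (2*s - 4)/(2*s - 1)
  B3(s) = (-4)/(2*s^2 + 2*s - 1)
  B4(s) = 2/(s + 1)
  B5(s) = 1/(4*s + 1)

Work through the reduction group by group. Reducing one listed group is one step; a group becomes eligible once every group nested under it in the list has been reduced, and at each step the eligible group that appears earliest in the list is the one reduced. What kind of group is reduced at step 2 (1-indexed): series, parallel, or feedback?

Step 1. combine B2, B3, B4 in series
Step 2. reduce the feedback loop with forward B1 and return (B2*B3*B4)
Step 3. cascade [B1/(1-B1*(B2*B3*B4))], B5
At step 2 the group reduced is feedback.

Answer: feedback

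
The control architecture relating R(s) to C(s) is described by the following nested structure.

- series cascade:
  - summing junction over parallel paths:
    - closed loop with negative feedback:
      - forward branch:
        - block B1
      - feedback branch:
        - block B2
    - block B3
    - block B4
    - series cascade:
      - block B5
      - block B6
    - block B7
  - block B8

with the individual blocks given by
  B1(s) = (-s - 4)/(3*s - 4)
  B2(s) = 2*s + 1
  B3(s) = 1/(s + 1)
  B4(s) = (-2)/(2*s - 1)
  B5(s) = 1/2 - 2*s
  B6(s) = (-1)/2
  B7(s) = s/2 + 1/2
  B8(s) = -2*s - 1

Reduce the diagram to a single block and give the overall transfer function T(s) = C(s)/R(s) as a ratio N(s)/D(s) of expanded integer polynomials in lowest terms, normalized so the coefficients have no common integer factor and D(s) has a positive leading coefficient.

Step 1 - collapse the loop (B1 forward, B2 return); result (s + 4)/(2*s^2 + 6*s + 8)
Step 2 - reduce the series chain B5, B6; result s - 1/4
Step 3 - sum the parallel branches [B1/(1+B1*B2)], B3, B4, (B5*B6), B7; result (12*s^5 + 44*s^4 + 71*s^3 + 22*s^2 - 53*s - 60)/(8*s^4 + 28*s^3 + 40*s^2 + 4*s - 16)
Step 4 - multiply ([B1/(1+B1*B2)]+B3+B4+(B5*B6)+B7), B8 (series): this yields T(s), and no further normalization is needed

Final answer: (-24*s^6 - 100*s^5 - 186*s^4 - 115*s^3 + 84*s^2 + 173*s + 60)/(8*s^4 + 28*s^3 + 40*s^2 + 4*s - 16)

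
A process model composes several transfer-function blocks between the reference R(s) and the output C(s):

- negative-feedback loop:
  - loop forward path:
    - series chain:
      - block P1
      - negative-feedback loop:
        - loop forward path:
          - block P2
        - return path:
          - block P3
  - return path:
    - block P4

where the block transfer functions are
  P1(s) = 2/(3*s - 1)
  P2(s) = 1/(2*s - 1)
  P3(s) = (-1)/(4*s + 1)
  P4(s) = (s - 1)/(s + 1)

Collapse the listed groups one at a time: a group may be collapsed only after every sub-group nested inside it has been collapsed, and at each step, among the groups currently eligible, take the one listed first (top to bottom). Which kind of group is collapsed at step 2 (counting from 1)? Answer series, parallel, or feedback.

(1) close the feedback loop around P2, P3
(2) reduce the series chain P1, [P2/(1+P2*P3)]
(3) feedback reduction of (P1*[P2/(1+P2*P3)]), P4
Step 2 collapses a series group.

Therefore the answer is series.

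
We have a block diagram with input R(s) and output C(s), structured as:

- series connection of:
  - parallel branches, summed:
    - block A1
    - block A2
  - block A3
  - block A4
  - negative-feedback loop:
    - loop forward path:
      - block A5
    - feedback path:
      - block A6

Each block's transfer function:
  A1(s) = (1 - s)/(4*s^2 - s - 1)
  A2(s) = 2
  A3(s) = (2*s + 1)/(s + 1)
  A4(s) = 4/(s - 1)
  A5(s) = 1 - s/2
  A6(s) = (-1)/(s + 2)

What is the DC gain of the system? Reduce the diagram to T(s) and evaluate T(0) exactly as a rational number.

First reduce the diagram to T(s).

Step 1. add A1, A2 (parallel); result (8*s^2 - 3*s - 1)/(4*s^2 - s - 1)
Step 2. feedback reduction of A5, A6; result (4 - s^2)/(3*s + 2)
Step 3. reduce the series chain (A1+A2), A3, A4, [A5/(1+A5*A6)]; result (-64*s^5 - 8*s^4 + 276*s^3 + 36*s^2 - 80*s - 16)/(12*s^5 + 5*s^4 - 17*s^3 - 7*s^2 + 5*s + 2)
That last expression is T(s); at s = 0 only the constant terms survive, so T(0) = -16/2 = -8.

Answer: -8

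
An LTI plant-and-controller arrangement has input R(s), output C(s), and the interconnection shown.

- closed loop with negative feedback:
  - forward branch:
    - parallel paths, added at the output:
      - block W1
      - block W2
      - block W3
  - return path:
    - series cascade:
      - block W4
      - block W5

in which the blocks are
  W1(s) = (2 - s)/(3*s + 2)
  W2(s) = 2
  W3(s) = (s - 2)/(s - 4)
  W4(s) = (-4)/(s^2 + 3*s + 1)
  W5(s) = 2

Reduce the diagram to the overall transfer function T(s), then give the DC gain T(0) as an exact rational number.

The answer is -7/54.

Reasoning:
(1) combine W1, W2, W3 in parallel, giving (8*s^2 - 18*s - 28)/(3*s^2 - 10*s - 8)
(2) cascade W4, W5, giving (-8)/(s^2 + 3*s + 1)
(3) collapse the loop ((W1+W2+W3) forward, (W4*W5) return), giving (8*s^4 + 6*s^3 - 74*s^2 - 102*s - 28)/(3*s^4 - s^3 - 99*s^2 + 110*s + 216)
The step-3 result is T(s). Setting s = 0: T(0) = -28/216 = -7/54.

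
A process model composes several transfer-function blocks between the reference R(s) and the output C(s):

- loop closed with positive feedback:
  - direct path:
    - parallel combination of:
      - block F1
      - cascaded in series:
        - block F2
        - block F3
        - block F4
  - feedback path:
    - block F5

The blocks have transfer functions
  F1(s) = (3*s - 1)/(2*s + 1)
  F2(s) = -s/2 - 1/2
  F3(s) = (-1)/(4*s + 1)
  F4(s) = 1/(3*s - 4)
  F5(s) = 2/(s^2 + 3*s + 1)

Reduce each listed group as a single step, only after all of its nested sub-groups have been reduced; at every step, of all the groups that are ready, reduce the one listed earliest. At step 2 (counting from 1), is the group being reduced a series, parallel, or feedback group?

Step 1 - series reduction of F2, F3, F4
Step 2 - sum the parallel branches F1, (F2*F3*F4)
Step 3 - collapse the loop ((F1+(F2*F3*F4)) forward, F5 return)
So the answer for step 2 is parallel.

Therefore the answer is parallel.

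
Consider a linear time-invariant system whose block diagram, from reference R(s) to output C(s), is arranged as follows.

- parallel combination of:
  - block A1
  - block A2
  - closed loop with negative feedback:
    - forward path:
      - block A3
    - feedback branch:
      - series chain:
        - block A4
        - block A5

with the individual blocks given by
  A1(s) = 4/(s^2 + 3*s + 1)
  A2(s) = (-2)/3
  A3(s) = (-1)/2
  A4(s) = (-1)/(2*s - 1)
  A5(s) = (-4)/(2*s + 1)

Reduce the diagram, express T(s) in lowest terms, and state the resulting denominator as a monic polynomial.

Step 1. reduce the series chain A4, A5, giving 4/(4*s^2 - 1)
Step 2. feedback reduction of A3, (A4*A5), giving (1 - 4*s^2)/(8*s^2 - 6)
Step 3. combine A1, A2, [A3/(1+A3*(A4*A5))] in parallel, giving (-28*s^4 - 84*s^3 + 83*s^2 + 45*s - 57)/(24*s^4 + 72*s^3 + 6*s^2 - 54*s - 18)
That last expression is T(s), already simplified. Scaling its denominator by 1/24 (the reciprocal of the leading coefficient) yields the monic denominator.

Answer: s^4 + 3*s^3 + s^2/4 - 9*s/4 - 3/4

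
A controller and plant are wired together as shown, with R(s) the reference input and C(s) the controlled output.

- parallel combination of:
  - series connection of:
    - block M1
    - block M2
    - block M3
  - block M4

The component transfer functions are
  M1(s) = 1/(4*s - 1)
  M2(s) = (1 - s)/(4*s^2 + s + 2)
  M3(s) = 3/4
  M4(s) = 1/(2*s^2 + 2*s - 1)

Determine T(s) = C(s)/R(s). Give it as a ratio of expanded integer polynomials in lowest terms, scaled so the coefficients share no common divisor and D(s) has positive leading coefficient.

The answer is (58*s^3 + 37*s - 11)/(128*s^5 + 128*s^4 - 8*s^3 + 40*s^2 - 44*s + 8).

Reasoning:
1. series reduction of M1, M2, M3 -> (3 - 3*s)/(64*s^3 + 28*s - 8)
2. parallel reduction of (M1*M2*M3), M4 - this is the overall T(s), already in the required normalized form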